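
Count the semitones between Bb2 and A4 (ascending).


Let's work it out.
Absolute semitone position = octave×12 + chromatic position
Bb2: 2×12 + 10 = 34
A4: 4×12 + 9 = 57
Difference = 57 - 34 = 23
= 23 semitones


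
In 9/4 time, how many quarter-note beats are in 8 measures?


Time signature 9/4: the bottom number 4 means the quarter note gets one count
The top number 9 means 9 quarter-note beats per measure
Total = 9 × 8 measures
= 72 quarter-note beats


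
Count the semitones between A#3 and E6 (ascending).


Step by step:
Absolute semitone position = octave×12 + chromatic position
A#3: 3×12 + 10 = 46
E6: 6×12 + 4 = 76
Difference = 76 - 46 = 30
= 30 semitones


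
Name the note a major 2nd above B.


Working:
A 2nd spans 2 letter names, so from B we land on C
A major 2nd = 2 semitones above B
Spell C at that pitch: C#
= C#


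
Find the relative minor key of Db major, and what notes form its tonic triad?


Step by step:
The relative minor shares the major's key signature and starts on its 6th degree
6th degree = a major 6th above the tonic; a major 6th above Db is Bb
→ relative minor of Db major is Bb minor
Tonic triad of Bb minor = root + minor 3rd + perfect 5th = Bb Db F
= Bb minor; triad = Bb Db F


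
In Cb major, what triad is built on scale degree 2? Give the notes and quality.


Reasoning:
Cb major scale: Cb Db Eb Fb Gb Ab Bb
Diatonic triad on degree 2 stacks scale notes 2, 4, 6: Db Fb Ab
Db→Fb = 3 semitones; Db→Ab = 7 semitones → minor triad
= Db Fb Ab (minor)


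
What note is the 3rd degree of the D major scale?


Let's work it out.
Major scale pattern: W-W-H-W-W-W-H (2-2-1-2-2-2-1 semitones)
Starting from D:
  D + 2 semitones → E
  E + 2 semitones → F#
  F# + 1 semitone → G
  G + 2 semitones → A
  A + 2 semitones → B
  B + 2 semitones → C#
  C# + 1 semitone → D
Scale: D E F# G A B C#
Degree 3 = F#


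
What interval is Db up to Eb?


Letter names: D → E spans 2 letter names → a 2nd
Semitones: Db → Eb = 2 half-steps
A 2nd of 2 semitones is a major 2nd
= major 2nd


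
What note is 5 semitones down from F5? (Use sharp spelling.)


F5: chromatic position 5 in octave 5 → absolute = 5×12 + 5 = 65
Transpose down 5: 65 - 5 = 60
60 = 5×12 + 0 → C in octave 5
Result = C5


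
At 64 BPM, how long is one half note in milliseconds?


Working:
One quarter-note beat = 60000 / BPM = 60000 / 64 ms
Half note = 2 × quarter note
Duration = 2 × 60000 / 64 = 120000 / 64
= 1875.0 ms


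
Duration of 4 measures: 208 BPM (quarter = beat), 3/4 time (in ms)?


Quarter-note beat duration = 60000 / 208 ms
Beats per measure (3/4) = 3
One measure = 3 × 60000 / 208 = 180000 / 208 ms
4 measures = 4 × 180000 / 208 = 720000 / 208
= 3461.5 ms


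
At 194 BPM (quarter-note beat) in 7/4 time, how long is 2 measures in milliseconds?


Reasoning:
Quarter-note beat duration = 60000 / 194 ms
Beats per measure (7/4) = 7
One measure = 7 × 60000 / 194 = 420000 / 194 ms
2 measures = 2 × 420000 / 194 = 840000 / 194
= 4329.9 ms


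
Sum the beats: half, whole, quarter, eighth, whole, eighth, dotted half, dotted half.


Beat values:
  half = 2 beats
  whole = 4 beats
  quarter = 1 beat
  eighth = 0.5 beats
  whole = 4 beats
  eighth = 0.5 beats
  dotted half = 3 beats
  dotted half = 3 beats
Sum = 2 + 4 + 1 + 0.5 + 4 + 0.5 + 3 + 3
= 18 beats


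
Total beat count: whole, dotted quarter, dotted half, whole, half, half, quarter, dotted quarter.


Step by step:
Beat values:
  whole = 4 beats
  dotted quarter = 1.5 beats
  dotted half = 3 beats
  whole = 4 beats
  half = 2 beats
  half = 2 beats
  quarter = 1 beat
  dotted quarter = 1.5 beats
Sum = 4 + 1.5 + 3 + 4 + 2 + 2 + 1 + 1.5
= 19 beats


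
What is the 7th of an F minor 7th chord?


Working:
Minor 7th chord = root + minor 3rd + perfect 5th + minor 7th
Seventh chords stack in thirds, so the letter names are F-A-C-E
Root: F
Minor 3rd above F: Ab
Perfect 5th above F: C
Minor 7th above F: Eb
The 7th = Eb


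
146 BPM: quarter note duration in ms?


Reasoning:
One quarter-note beat = 60000 / BPM = 60000 / 146 ms
Duration = 60000 / 146
= 411.0 ms


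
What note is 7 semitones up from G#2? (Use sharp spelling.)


Solution.
G#2: chromatic position 8 in octave 2 → absolute = 2×12 + 8 = 32
Transpose up 7: 32 + 7 = 39
39 = 3×12 + 3 → D# in octave 3
Result = D#3


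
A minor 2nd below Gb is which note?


Reasoning:
A 2nd spans 2 letter names, so from G we land on F
A minor 2nd = 1 semitone below Gb
Spell F at that pitch: F
= F


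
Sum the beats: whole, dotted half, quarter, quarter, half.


Beat values:
  whole = 4 beats
  dotted half = 3 beats
  quarter = 1 beat
  quarter = 1 beat
  half = 2 beats
Sum = 4 + 3 + 1 + 1 + 2
= 11 beats


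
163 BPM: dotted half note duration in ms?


Reasoning:
One quarter-note beat = 60000 / BPM = 60000 / 163 ms
Dotted half note = 3 × quarter note
Duration = 3 × 60000 / 163 = 180000 / 163
= 1104.3 ms


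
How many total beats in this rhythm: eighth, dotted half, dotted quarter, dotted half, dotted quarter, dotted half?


Solution.
Beat values:
  eighth = 0.5 beats
  dotted half = 3 beats
  dotted quarter = 1.5 beats
  dotted half = 3 beats
  dotted quarter = 1.5 beats
  dotted half = 3 beats
Sum = 0.5 + 3 + 1.5 + 3 + 1.5 + 3
= 12.5 beats


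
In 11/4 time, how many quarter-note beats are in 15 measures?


Step by step:
Time signature 11/4: the bottom number 4 means the quarter note gets one count
The top number 11 means 11 quarter-note beats per measure
Total = 11 × 15 measures
= 165 quarter-note beats


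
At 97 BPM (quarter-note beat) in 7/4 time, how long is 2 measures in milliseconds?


Reasoning:
Quarter-note beat duration = 60000 / 97 ms
Beats per measure (7/4) = 7
One measure = 7 × 60000 / 97 = 420000 / 97 ms
2 measures = 2 × 420000 / 97 = 840000 / 97
= 8659.8 ms


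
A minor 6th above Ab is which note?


Solution.
A 6th spans 6 letter names, so from A we land on F
A minor 6th = 8 semitones above Ab
Spell F at that pitch: Fb
= Fb


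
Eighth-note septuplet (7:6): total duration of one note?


Septuplet: 7 notes occupy the space of 6 eighth notes
Space = 6 × 1/2 = 3 beats
Each septuplet note = 3 / 7 = 3/7 beats
= 3/7 beats


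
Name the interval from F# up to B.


Letter names: F → B spans 4 letter names → a 4th
Semitones: F# → B = 5 half-steps
A 4th of 5 semitones is a perfect 4th
= perfect 4th


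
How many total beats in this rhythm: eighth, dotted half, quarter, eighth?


Reasoning:
Beat values:
  eighth = 0.5 beats
  dotted half = 3 beats
  quarter = 1 beat
  eighth = 0.5 beats
Sum = 0.5 + 3 + 1 + 0.5
= 5 beats


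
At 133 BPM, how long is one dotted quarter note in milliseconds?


Working:
One quarter-note beat = 60000 / BPM = 60000 / 133 ms
Dotted quarter note = 3/2 × quarter note
Duration = 3/2 × 60000 / 133 = 90000 / 133
= 676.7 ms


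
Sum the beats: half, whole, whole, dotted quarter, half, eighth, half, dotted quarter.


Step by step:
Beat values:
  half = 2 beats
  whole = 4 beats
  whole = 4 beats
  dotted quarter = 1.5 beats
  half = 2 beats
  eighth = 0.5 beats
  half = 2 beats
  dotted quarter = 1.5 beats
Sum = 2 + 4 + 4 + 1.5 + 2 + 0.5 + 2 + 1.5
= 17.5 beats


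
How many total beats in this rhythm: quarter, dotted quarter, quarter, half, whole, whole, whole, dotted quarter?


Beat values:
  quarter = 1 beat
  dotted quarter = 1.5 beats
  quarter = 1 beat
  half = 2 beats
  whole = 4 beats
  whole = 4 beats
  whole = 4 beats
  dotted quarter = 1.5 beats
Sum = 1 + 1.5 + 1 + 2 + 4 + 4 + 4 + 1.5
= 19 beats


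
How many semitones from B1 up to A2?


Let's work it out.
Absolute semitone position = octave×12 + chromatic position
B1: 1×12 + 11 = 23
A2: 2×12 + 9 = 33
Difference = 33 - 23 = 10
= 10 semitones


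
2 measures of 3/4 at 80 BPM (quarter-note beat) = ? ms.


Reasoning:
Quarter-note beat duration = 60000 / 80 ms
Beats per measure (3/4) = 3
One measure = 3 × 60000 / 80 = 180000 / 80 ms
2 measures = 2 × 180000 / 80 = 360000 / 80
= 4500.0 ms


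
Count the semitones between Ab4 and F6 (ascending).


Working:
Absolute semitone position = octave×12 + chromatic position
Ab4: 4×12 + 8 = 56
F6: 6×12 + 5 = 77
Difference = 77 - 56 = 21
= 21 semitones


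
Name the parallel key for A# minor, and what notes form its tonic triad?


Step by step:
Parallel keys share the same tonic but differ in mode
A# minor → parallel is A# major
Tonic triad of A# major = A# C## E#
= A# major; triad = A# C## E#


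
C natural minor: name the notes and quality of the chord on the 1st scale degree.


C natural minor scale: C D Eb F G Ab Bb
Diatonic triad on degree 1 stacks scale notes 1, 3, 5: C Eb G
C→Eb = 3 semitones; C→G = 7 semitones → minor triad
= C Eb G (minor)


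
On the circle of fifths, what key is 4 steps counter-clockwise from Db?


Each counter-clockwise step moves down a perfect 5th (= up a perfect 4th)
From Db: Db → F#/Gb → B → E → A
= A


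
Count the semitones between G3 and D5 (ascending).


Let's work it out.
Absolute semitone position = octave×12 + chromatic position
G3: 3×12 + 7 = 43
D5: 5×12 + 2 = 62
Difference = 62 - 43 = 19
= 19 semitones


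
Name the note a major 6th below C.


Solution.
A 6th spans 6 letter names, so from C we land on E
A major 6th = 9 semitones below C
Spell E at that pitch: Eb
= Eb


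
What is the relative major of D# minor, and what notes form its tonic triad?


The relative major shares the key signature and is a minor 3rd above the minor tonic
A minor 3rd above D# is F#
→ relative major of D# minor is F# major
Tonic triad of F# major = root + major 3rd + perfect 5th = F# A# C#
= F# major; triad = F# A# C#


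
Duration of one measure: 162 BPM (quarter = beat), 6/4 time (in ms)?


Step by step:
Quarter-note beat duration = 60000 / 162 ms
Beats per measure (6/4) = 6
One measure = 6 × 60000 / 162 = 360000 / 162 ms
= 2222.2 ms


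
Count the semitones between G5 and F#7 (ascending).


Absolute semitone position = octave×12 + chromatic position
G5: 5×12 + 7 = 67
F#7: 7×12 + 6 = 90
Difference = 90 - 67 = 23
= 23 semitones


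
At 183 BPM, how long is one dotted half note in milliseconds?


Solution.
One quarter-note beat = 60000 / BPM = 60000 / 183 ms
Dotted half note = 3 × quarter note
Duration = 3 × 60000 / 183 = 180000 / 183
= 983.6 ms


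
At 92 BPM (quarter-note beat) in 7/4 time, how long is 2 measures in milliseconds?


Working:
Quarter-note beat duration = 60000 / 92 ms
Beats per measure (7/4) = 7
One measure = 7 × 60000 / 92 = 420000 / 92 ms
2 measures = 2 × 420000 / 92 = 840000 / 92
= 9130.4 ms


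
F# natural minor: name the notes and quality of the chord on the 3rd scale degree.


Reasoning:
F# natural minor scale: F# G# A B C# D E
Diatonic triad on degree 3 stacks scale notes 3, 5, 7: A C# E
A→C# = 4 semitones; A→E = 7 semitones → major triad
= A C# E (major)


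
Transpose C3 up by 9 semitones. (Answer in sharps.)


Step by step:
C3: chromatic position 0 in octave 3 → absolute = 3×12 + 0 = 36
Transpose up 9: 36 + 9 = 45
45 = 3×12 + 9 → A in octave 3
Result = A3


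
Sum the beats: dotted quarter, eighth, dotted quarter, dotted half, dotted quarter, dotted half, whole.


Beat values:
  dotted quarter = 1.5 beats
  eighth = 0.5 beats
  dotted quarter = 1.5 beats
  dotted half = 3 beats
  dotted quarter = 1.5 beats
  dotted half = 3 beats
  whole = 4 beats
Sum = 1.5 + 0.5 + 1.5 + 3 + 1.5 + 3 + 4
= 15 beats


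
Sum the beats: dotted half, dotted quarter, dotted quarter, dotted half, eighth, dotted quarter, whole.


Beat values:
  dotted half = 3 beats
  dotted quarter = 1.5 beats
  dotted quarter = 1.5 beats
  dotted half = 3 beats
  eighth = 0.5 beats
  dotted quarter = 1.5 beats
  whole = 4 beats
Sum = 3 + 1.5 + 1.5 + 3 + 0.5 + 1.5 + 4
= 15 beats


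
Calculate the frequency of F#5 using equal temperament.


Working:
f = 440 × 2^(n/12) where n = semitones from A4
F#5: 9 semitones from A4
f = 440 × 2^(9/12)
f = 739.99 Hz


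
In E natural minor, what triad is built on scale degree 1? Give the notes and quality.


Step by step:
E natural minor scale: E F# G A B C D
Diatonic triad on degree 1 stacks scale notes 1, 3, 5: E G B
E→G = 3 semitones; E→B = 7 semitones → minor triad
= E G B (minor)


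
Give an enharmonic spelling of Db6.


Step by step:
Enharmonic notes sound the same pitch but are spelled with different letter names
Db and C# name the same pitch class
= C#6


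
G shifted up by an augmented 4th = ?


augmented 4th: 4 letter names, 6 semitones
Letter: G + 3 → C
Pitch: G + 6 semitones, spelled as a C → C#
= C#


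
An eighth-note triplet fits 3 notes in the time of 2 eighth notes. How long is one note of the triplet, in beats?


Reasoning:
Triplet: 3 notes occupy the space of 2 eighth notes
Space = 2 × 1/2 = 1 beat
Each triplet note = 1 / 3 = 1/3 beats
= 1/3 beats


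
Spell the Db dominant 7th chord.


Step by step:
Dominant 7th chord = root + major 3rd + perfect 5th + minor 7th
Seventh chords stack in thirds, so the letter names are D-F-A-C
Root: Db
Major 3rd above Db: F
Perfect 5th above Db: Ab
Minor 7th above Db: Cb
Chord = Db F Ab Cb


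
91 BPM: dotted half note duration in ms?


One quarter-note beat = 60000 / BPM = 60000 / 91 ms
Dotted half note = 3 × quarter note
Duration = 3 × 60000 / 91 = 180000 / 91
= 1978.0 ms


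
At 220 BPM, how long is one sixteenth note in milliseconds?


One quarter-note beat = 60000 / BPM = 60000 / 220 ms
Sixteenth note = 1/4 × quarter note
Duration = 1/4 × 60000 / 220 = 15000 / 220
= 68.2 ms


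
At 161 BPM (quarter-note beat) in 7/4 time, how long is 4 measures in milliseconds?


Reasoning:
Quarter-note beat duration = 60000 / 161 ms
Beats per measure (7/4) = 7
One measure = 7 × 60000 / 161 = 420000 / 161 ms
4 measures = 4 × 420000 / 161 = 1680000 / 161
= 10434.8 ms


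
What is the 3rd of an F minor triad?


Minor triad = root + minor 3rd (3 semitones) + perfect 5th (7 semitones)
A triad on F stacks thirds, so the chord tones use letter names F-A-C
Root: F
Minor 3rd above F: Ab
Perfect 5th above F: C
The 3rd = Ab


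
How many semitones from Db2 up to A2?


Let's work it out.
Absolute semitone position = octave×12 + chromatic position
Db2: 2×12 + 1 = 25
A2: 2×12 + 9 = 33
Difference = 33 - 25 = 8
= 8 semitones


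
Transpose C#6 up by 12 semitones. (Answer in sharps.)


Reasoning:
C#6: chromatic position 1 in octave 6 → absolute = 6×12 + 1 = 73
Transpose up 12: 73 + 12 = 85
85 = 7×12 + 1 → C# in octave 7
Result = C#7


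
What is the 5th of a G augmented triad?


Working:
Augmented triad = root + major 3rd (4 semitones) + augmented 5th (8 semitones)
A triad on G stacks thirds, so the chord tones use letter names G-B-D
Root: G
Major 3rd above G: B
Augmented 5th above G: D#
The 5th = D#


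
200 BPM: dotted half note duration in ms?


Working:
One quarter-note beat = 60000 / BPM = 60000 / 200 ms
Dotted half note = 3 × quarter note
Duration = 3 × 60000 / 200 = 180000 / 200
= 900.0 ms


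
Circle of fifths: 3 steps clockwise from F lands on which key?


Each clockwise step on the circle of fifths moves up a perfect 5th
From F: F → C → G → D
= D


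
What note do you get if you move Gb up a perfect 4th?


Step by step:
perfect 4th: 4 letter names, 5 semitones
Letter: G + 3 → C
Pitch: Gb + 5 semitones, spelled as a C → Cb
= Cb


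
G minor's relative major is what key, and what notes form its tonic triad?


The relative major shares the key signature and is a minor 3rd above the minor tonic
A minor 3rd above G is Bb
→ relative major of G minor is Bb major
Tonic triad of Bb major = root + major 3rd + perfect 5th = Bb D F
= Bb major; triad = Bb D F


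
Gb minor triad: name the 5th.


Let's work it out.
Minor triad = root + minor 3rd (3 semitones) + perfect 5th (7 semitones)
A triad on Gb stacks thirds, so the chord tones use letter names G-B-D
Root: Gb
Minor 3rd above Gb: Bbb
Perfect 5th above Gb: Db
The 5th = Db


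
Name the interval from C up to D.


Letter names: C → D spans 2 letter names → a 2nd
Semitones: C → D = 2 half-steps
A 2nd of 2 semitones is a major 2nd
= major 2nd


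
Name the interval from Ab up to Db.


Letter names: A → D spans 4 letter names → a 4th
Semitones: Ab → Db = 5 half-steps
A 4th of 5 semitones is a perfect 4th
= perfect 4th


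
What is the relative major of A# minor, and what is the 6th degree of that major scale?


Reasoning:
The relative major shares the key signature and is a minor 3rd above the minor tonic
A minor 3rd above A# is C#
→ relative major of A# minor is C# major
C# major scale: C# D# E# F# G# A# B#
= C# major; 6th degree = A#


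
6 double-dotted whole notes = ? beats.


Base whole note = 4 beats
Dot 1 adds half the previous value: +2
Dot 2 adds half the previous value: +1
One double-dotted whole = 4 + 2 + 1 = 7
6 of them = 6 × 7 = 42
= 42 beats


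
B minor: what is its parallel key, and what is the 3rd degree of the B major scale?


Parallel keys share the same tonic but differ in mode
B minor → parallel is B major
B major scale: B C# D# E F# G# A#
= B major; 3rd degree = D#


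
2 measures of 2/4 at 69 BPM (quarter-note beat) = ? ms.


Quarter-note beat duration = 60000 / 69 ms
Beats per measure (2/4) = 2
One measure = 2 × 60000 / 69 = 120000 / 69 ms
2 measures = 2 × 120000 / 69 = 240000 / 69
= 3478.3 ms


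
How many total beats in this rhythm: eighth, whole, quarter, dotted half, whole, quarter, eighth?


Beat values:
  eighth = 0.5 beats
  whole = 4 beats
  quarter = 1 beat
  dotted half = 3 beats
  whole = 4 beats
  quarter = 1 beat
  eighth = 0.5 beats
Sum = 0.5 + 4 + 1 + 3 + 4 + 1 + 0.5
= 14 beats


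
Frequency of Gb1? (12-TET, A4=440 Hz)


Solution.
f = 440 × 2^(n/12) where n = semitones from A4
Gb1: -39 semitones from A4
f = 440 × 2^(-39/12)
f = 46.25 Hz


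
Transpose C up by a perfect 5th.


perfect 5th: 5 letter names, 7 semitones
Letter: C + 4 → G
Pitch: C + 7 semitones, spelled as a G → G
= G


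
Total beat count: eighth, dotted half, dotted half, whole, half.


Beat values:
  eighth = 0.5 beats
  dotted half = 3 beats
  dotted half = 3 beats
  whole = 4 beats
  half = 2 beats
Sum = 0.5 + 3 + 3 + 4 + 2
= 12.5 beats


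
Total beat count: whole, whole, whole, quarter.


Reasoning:
Beat values:
  whole = 4 beats
  whole = 4 beats
  whole = 4 beats
  quarter = 1 beat
Sum = 4 + 4 + 4 + 1
= 13 beats


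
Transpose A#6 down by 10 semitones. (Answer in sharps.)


Step by step:
A#6: chromatic position 10 in octave 6 → absolute = 6×12 + 10 = 82
Transpose down 10: 82 - 10 = 72
72 = 6×12 + 0 → C in octave 6
Result = C6


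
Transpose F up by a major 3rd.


major 3rd: 3 letter names, 4 semitones
Letter: F + 2 → A
Pitch: F + 4 semitones, spelled as an A → A
= A


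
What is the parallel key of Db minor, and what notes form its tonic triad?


Parallel keys share the same tonic but differ in mode
Db minor → parallel is Db major
Tonic triad of Db major = Db F Ab
= Db major; triad = Db F Ab


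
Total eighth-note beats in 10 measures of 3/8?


Time signature 3/8: the bottom number 8 means the eighth note gets one count
The top number 3 means 3 eighth-note beats per measure
Total = 3 × 10 measures
= 30 eighth-note beats


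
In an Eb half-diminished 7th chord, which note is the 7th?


Half-diminished 7th chord = root + minor 3rd + diminished 5th + minor 7th
Seventh chords stack in thirds, so the letter names are E-G-B-D
Root: Eb
Minor 3rd above Eb: Gb
Diminished 5th above Eb: Bbb
Minor 7th above Eb: Db
The 7th = Db


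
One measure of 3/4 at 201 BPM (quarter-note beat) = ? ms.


Solution.
Quarter-note beat duration = 60000 / 201 ms
Beats per measure (3/4) = 3
One measure = 3 × 60000 / 201 = 180000 / 201 ms
= 895.5 ms


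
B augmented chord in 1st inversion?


Solution.
Root position: B D# F##
1st inversion: move root up an octave
Bass note: D#
Notes (bottom to top) = D# F## B


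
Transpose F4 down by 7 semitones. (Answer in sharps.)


Solution.
F4: chromatic position 5 in octave 4 → absolute = 4×12 + 5 = 53
Transpose down 7: 53 - 7 = 46
46 = 3×12 + 10 → A# in octave 3
Result = A#3


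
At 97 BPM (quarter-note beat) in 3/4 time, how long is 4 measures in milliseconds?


Working:
Quarter-note beat duration = 60000 / 97 ms
Beats per measure (3/4) = 3
One measure = 3 × 60000 / 97 = 180000 / 97 ms
4 measures = 4 × 180000 / 97 = 720000 / 97
= 7422.7 ms


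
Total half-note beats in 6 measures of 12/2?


Time signature 12/2: the bottom number 2 means the half note gets one count
The top number 12 means 12 half-note beats per measure
Total = 12 × 6 measures
= 72 half-note beats


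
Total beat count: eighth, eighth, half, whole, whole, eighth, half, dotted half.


Step by step:
Beat values:
  eighth = 0.5 beats
  eighth = 0.5 beats
  half = 2 beats
  whole = 4 beats
  whole = 4 beats
  eighth = 0.5 beats
  half = 2 beats
  dotted half = 3 beats
Sum = 0.5 + 0.5 + 2 + 4 + 4 + 0.5 + 2 + 3
= 16.5 beats


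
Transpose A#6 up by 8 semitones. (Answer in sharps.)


A#6: chromatic position 10 in octave 6 → absolute = 6×12 + 10 = 82
Transpose up 8: 82 + 8 = 90
90 = 7×12 + 6 → F# in octave 7
Result = F#7


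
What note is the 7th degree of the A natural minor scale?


Solution.
Natural minor scale pattern: W-H-W-W-H-W-W (2-1-2-2-1-2-2 semitones)
Starting from A:
  A + 2 semitones → B
  B + 1 semitone → C
  C + 2 semitones → D
  D + 2 semitones → E
  E + 1 semitone → F
  F + 2 semitones → G
  G + 2 semitones → A
Scale: A B C D E F G
Degree 7 = G


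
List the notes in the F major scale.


Step by step:
Major scale pattern: W-W-H-W-W-W-H (2-2-1-2-2-2-1 semitones)
Starting from F:
  F + 2 semitones → G
  G + 2 semitones → A
  A + 1 semitone → Bb
  Bb + 2 semitones → C
  C + 2 semitones → D
  D + 2 semitones → E
  E + 1 semitone → F
Scale = F G A Bb C D E


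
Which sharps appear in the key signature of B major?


Sharp major keys follow the circle of fifths: C(0), G(1), D(2), A(3), E(4), B(5), F#(6), C#(7)
B major has 5 sharps
Order of sharps: F# C# G# D# A# E# B# → first 5: F#, C#, G#, D#, A#
= F#, C#, G#, D#, A#


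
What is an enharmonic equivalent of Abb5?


Step by step:
Enharmonic notes sound the same pitch but are spelled with different letter names
Abb and G name the same pitch class
= G5


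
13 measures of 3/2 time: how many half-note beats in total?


Time signature 3/2: the bottom number 2 means the half note gets one count
The top number 3 means 3 half-note beats per measure
Total = 3 × 13 measures
= 39 half-note beats


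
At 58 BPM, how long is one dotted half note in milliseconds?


One quarter-note beat = 60000 / BPM = 60000 / 58 ms
Dotted half note = 3 × quarter note
Duration = 3 × 60000 / 58 = 180000 / 58
= 3103.4 ms


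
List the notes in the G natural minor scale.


Natural minor scale pattern: W-H-W-W-H-W-W (2-1-2-2-1-2-2 semitones)
Starting from G:
  G + 2 semitones → A
  A + 1 semitone → Bb
  Bb + 2 semitones → C
  C + 2 semitones → D
  D + 1 semitone → Eb
  Eb + 2 semitones → F
  F + 2 semitones → G
Scale = G A Bb C D Eb F


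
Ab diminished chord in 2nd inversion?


Solution.
Root position: Ab Cb Ebb
2nd inversion: move root and 3rd up an octave
Bass note: Ebb
Notes (bottom to top) = Ebb Ab Cb


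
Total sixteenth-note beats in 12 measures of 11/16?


Working:
Time signature 11/16: the bottom number 16 means the sixteenth note gets one count
The top number 11 means 11 sixteenth-note beats per measure
Total = 11 × 12 measures
= 132 sixteenth-note beats


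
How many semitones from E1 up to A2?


Absolute semitone position = octave×12 + chromatic position
E1: 1×12 + 4 = 16
A2: 2×12 + 9 = 33
Difference = 33 - 16 = 17
= 17 semitones


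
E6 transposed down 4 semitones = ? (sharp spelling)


Let's work it out.
E6: chromatic position 4 in octave 6 → absolute = 6×12 + 4 = 76
Transpose down 4: 76 - 4 = 72
72 = 6×12 + 0 → C in octave 6
Result = C6


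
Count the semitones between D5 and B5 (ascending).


Solution.
Absolute semitone position = octave×12 + chromatic position
D5: 5×12 + 2 = 62
B5: 5×12 + 11 = 71
Difference = 71 - 62 = 9
= 9 semitones


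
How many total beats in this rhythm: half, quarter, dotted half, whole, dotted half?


Solution.
Beat values:
  half = 2 beats
  quarter = 1 beat
  dotted half = 3 beats
  whole = 4 beats
  dotted half = 3 beats
Sum = 2 + 1 + 3 + 4 + 3
= 13 beats


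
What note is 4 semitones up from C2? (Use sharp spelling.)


C2: chromatic position 0 in octave 2 → absolute = 2×12 + 0 = 24
Transpose up 4: 24 + 4 = 28
28 = 2×12 + 4 → E in octave 2
Result = E2


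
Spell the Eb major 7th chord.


Major 7th chord = root + major 3rd + perfect 5th + major 7th
Seventh chords stack in thirds, so the letter names are E-G-B-D
Root: Eb
Major 3rd above Eb: G
Perfect 5th above Eb: Bb
Major 7th above Eb: D
Chord = Eb G Bb D


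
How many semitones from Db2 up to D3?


Step by step:
Absolute semitone position = octave×12 + chromatic position
Db2: 2×12 + 1 = 25
D3: 3×12 + 2 = 38
Difference = 38 - 25 = 13
= 13 semitones


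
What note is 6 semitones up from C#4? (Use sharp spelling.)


C#4: chromatic position 1 in octave 4 → absolute = 4×12 + 1 = 49
Transpose up 6: 49 + 6 = 55
55 = 4×12 + 7 → G in octave 4
Result = G4


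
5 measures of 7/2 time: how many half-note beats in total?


Step by step:
Time signature 7/2: the bottom number 2 means the half note gets one count
The top number 7 means 7 half-note beats per measure
Total = 7 × 5 measures
= 35 half-note beats


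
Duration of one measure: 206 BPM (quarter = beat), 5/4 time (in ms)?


Let's work it out.
Quarter-note beat duration = 60000 / 206 ms
Beats per measure (5/4) = 5
One measure = 5 × 60000 / 206 = 300000 / 206 ms
= 1456.3 ms


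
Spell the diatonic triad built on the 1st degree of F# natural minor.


Working:
F# natural minor scale: F# G# A B C# D E
Diatonic triad on degree 1 stacks scale notes 1, 3, 5: F# A C#
F#→A = 3 semitones; F#→C# = 7 semitones → minor triad
= F# A C# (minor)


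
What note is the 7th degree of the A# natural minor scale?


Step by step:
Natural minor scale pattern: W-H-W-W-H-W-W (2-1-2-2-1-2-2 semitones)
Starting from A#:
  A# + 2 semitones → B#
  B# + 1 semitone → C#
  C# + 2 semitones → D#
  D# + 2 semitones → E#
  E# + 1 semitone → F#
  F# + 2 semitones → G#
  G# + 2 semitones → A#
Scale: A# B# C# D# E# F# G#
Degree 7 = G#


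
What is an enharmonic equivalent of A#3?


Let's work it out.
Enharmonic notes sound the same pitch but are spelled with different letter names
A# and Bb name the same pitch class
= Bb3


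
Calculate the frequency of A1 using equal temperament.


Reasoning:
f = 440 × 2^(n/12) where n = semitones from A4
A1: -36 semitones from A4
f = 440 × 2^(-36/12)
f = 55.00 Hz


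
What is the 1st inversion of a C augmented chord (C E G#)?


Root position: C E G#
1st inversion: move root up an octave
Bass note: E
Notes (bottom to top) = E G# C


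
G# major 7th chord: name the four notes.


Step by step:
Major 7th chord = root + major 3rd + perfect 5th + major 7th
Seventh chords stack in thirds, so the letter names are G-B-D-F
Root: G#
Major 3rd above G#: B#
Perfect 5th above G#: D#
Major 7th above G#: F##
Chord = G# B# D# F##


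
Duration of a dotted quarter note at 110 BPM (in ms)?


One quarter-note beat = 60000 / BPM = 60000 / 110 ms
Dotted quarter note = 3/2 × quarter note
Duration = 3/2 × 60000 / 110 = 90000 / 110
= 818.2 ms


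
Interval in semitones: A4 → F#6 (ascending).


Working:
Absolute semitone position = octave×12 + chromatic position
A4: 4×12 + 9 = 57
F#6: 6×12 + 6 = 78
Difference = 78 - 57 = 21
= 21 semitones


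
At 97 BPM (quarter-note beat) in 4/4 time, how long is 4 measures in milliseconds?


Step by step:
Quarter-note beat duration = 60000 / 97 ms
Beats per measure (4/4) = 4
One measure = 4 × 60000 / 97 = 240000 / 97 ms
4 measures = 4 × 240000 / 97 = 960000 / 97
= 9896.9 ms


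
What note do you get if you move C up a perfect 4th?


Let's work it out.
perfect 4th: 4 letter names, 5 semitones
Letter: C + 3 → F
Pitch: C + 5 semitones, spelled as an F → F
= F


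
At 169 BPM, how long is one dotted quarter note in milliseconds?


Let's work it out.
One quarter-note beat = 60000 / BPM = 60000 / 169 ms
Dotted quarter note = 3/2 × quarter note
Duration = 3/2 × 60000 / 169 = 90000 / 169
= 532.5 ms


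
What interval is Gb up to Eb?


Reasoning:
Letter names: G → E spans 6 letter names → a 6th
Semitones: Gb → Eb = 9 half-steps
A 6th of 9 semitones is a major 6th
= major 6th


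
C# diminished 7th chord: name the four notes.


Diminished 7th chord = root + minor 3rd + diminished 5th + diminished 7th
Seventh chords stack in thirds, so the letter names are C-E-G-B
Root: C#
Minor 3rd above C#: E
Diminished 5th above C#: G
Diminished 7th above C#: Bb
Chord = C# E G Bb


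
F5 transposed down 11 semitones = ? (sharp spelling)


Solution.
F5: chromatic position 5 in octave 5 → absolute = 5×12 + 5 = 65
Transpose down 11: 65 - 11 = 54
54 = 4×12 + 6 → F# in octave 4
Result = F#4


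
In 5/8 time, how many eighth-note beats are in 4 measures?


Step by step:
Time signature 5/8: the bottom number 8 means the eighth note gets one count
The top number 5 means 5 eighth-note beats per measure
Total = 5 × 4 measures
= 20 eighth-note beats


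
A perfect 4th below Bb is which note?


Let's work it out.
A 4th spans 4 letter names, so from B we land on F
A perfect 4th = 5 semitones below Bb
Spell F at that pitch: F
= F


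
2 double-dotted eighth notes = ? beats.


Base eighth note = 1/2 beats
Dot 1 adds half the previous value: +1/4
Dot 2 adds half the previous value: +1/8
One double-dotted eighth = 1/2 + 1/4 + 1/8 = 7/8
2 of them = 2 × 7/8 = 7/4
= 7/4 beats


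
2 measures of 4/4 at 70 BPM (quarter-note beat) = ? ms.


Quarter-note beat duration = 60000 / 70 ms
Beats per measure (4/4) = 4
One measure = 4 × 60000 / 70 = 240000 / 70 ms
2 measures = 2 × 240000 / 70 = 480000 / 70
= 6857.1 ms


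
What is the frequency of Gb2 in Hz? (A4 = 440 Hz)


Step by step:
f = 440 × 2^(n/12) where n = semitones from A4
Gb2: -27 semitones from A4
f = 440 × 2^(-27/12)
f = 92.50 Hz


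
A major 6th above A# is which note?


Reasoning:
A 6th spans 6 letter names, so from A we land on F
A major 6th = 9 semitones above A#
Spell F at that pitch: F##
= F##


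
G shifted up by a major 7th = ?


Step by step:
major 7th: 7 letter names, 11 semitones
Letter: G + 6 → F
Pitch: G + 11 semitones, spelled as an F → F#
= F#


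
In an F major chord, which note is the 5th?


Step by step:
Major triad = root + major 3rd (4 semitones) + perfect 5th (7 semitones)
A triad on F stacks thirds, so the chord tones use letter names F-A-C
Root: F
Major 3rd above F: A
Perfect 5th above F: C
The 5th = C


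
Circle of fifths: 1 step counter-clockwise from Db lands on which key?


Working:
Each counter-clockwise step moves down a perfect 5th (= up a perfect 4th)
From Db: Db → F#/Gb
= F#/Gb


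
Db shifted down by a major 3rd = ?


major 3rd: 3 letter names, 4 semitones
Letter: D - 2 → B
Pitch: Db - 4 semitones, spelled as a B → Bbb
= Bbb


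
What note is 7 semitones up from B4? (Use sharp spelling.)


Solution.
B4: chromatic position 11 in octave 4 → absolute = 4×12 + 11 = 59
Transpose up 7: 59 + 7 = 66
66 = 5×12 + 6 → F# in octave 5
Result = F#5


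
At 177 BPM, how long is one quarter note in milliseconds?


Step by step:
One quarter-note beat = 60000 / BPM = 60000 / 177 ms
Duration = 60000 / 177
= 339.0 ms


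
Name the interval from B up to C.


Reasoning:
Letter names: B → C spans 2 letter names → a 2nd
Semitones: B → C = 1 half-step
A 2nd of 1 semitone is a minor 2nd
= minor 2nd


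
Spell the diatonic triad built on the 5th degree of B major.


Step by step:
B major scale: B C# D# E F# G# A#
Diatonic triad on degree 5 stacks scale notes 5, 7, 2: F# A# C#
F#→A# = 4 semitones; F#→C# = 7 semitones → major triad
= F# A# C# (major)


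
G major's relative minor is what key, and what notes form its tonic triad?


Step by step:
The relative minor shares the major's key signature and starts on its 6th degree
6th degree = a major 6th above the tonic; a major 6th above G is E
→ relative minor of G major is E minor
Tonic triad of E minor = root + minor 3rd + perfect 5th = E G B
= E minor; triad = E G B


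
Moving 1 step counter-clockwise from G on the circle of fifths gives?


Working:
Each counter-clockwise step moves down a perfect 5th (= up a perfect 4th)
From G: G → C
= C


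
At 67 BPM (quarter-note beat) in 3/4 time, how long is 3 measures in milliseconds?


Step by step:
Quarter-note beat duration = 60000 / 67 ms
Beats per measure (3/4) = 3
One measure = 3 × 60000 / 67 = 180000 / 67 ms
3 measures = 3 × 180000 / 67 = 540000 / 67
= 8059.7 ms


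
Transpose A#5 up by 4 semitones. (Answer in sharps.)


A#5: chromatic position 10 in octave 5 → absolute = 5×12 + 10 = 70
Transpose up 4: 70 + 4 = 74
74 = 6×12 + 2 → D in octave 6
Result = D6


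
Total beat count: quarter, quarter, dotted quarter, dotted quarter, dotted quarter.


Step by step:
Beat values:
  quarter = 1 beat
  quarter = 1 beat
  dotted quarter = 1.5 beats
  dotted quarter = 1.5 beats
  dotted quarter = 1.5 beats
Sum = 1 + 1 + 1.5 + 1.5 + 1.5
= 6.5 beats


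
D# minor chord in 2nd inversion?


Working:
Root position: D# F# A#
2nd inversion: move root and 3rd up an octave
Bass note: A#
Notes (bottom to top) = A# D# F#


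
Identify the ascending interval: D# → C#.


Step by step:
Letter names: D → C spans 7 letter names → a 7th
Semitones: D# → C# = 10 half-steps
A 7th of 10 semitones is a minor 7th
= minor 7th


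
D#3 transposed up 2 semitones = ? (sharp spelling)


Let's work it out.
D#3: chromatic position 3 in octave 3 → absolute = 3×12 + 3 = 39
Transpose up 2: 39 + 2 = 41
41 = 3×12 + 5 → F in octave 3
Result = F3


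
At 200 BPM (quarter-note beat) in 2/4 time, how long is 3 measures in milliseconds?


Quarter-note beat duration = 60000 / 200 ms
Beats per measure (2/4) = 2
One measure = 2 × 60000 / 200 = 120000 / 200 ms
3 measures = 3 × 120000 / 200 = 360000 / 200
= 1800.0 ms


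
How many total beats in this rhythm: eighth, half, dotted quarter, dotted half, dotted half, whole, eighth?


Let's work it out.
Beat values:
  eighth = 0.5 beats
  half = 2 beats
  dotted quarter = 1.5 beats
  dotted half = 3 beats
  dotted half = 3 beats
  whole = 4 beats
  eighth = 0.5 beats
Sum = 0.5 + 2 + 1.5 + 3 + 3 + 4 + 0.5
= 14.5 beats


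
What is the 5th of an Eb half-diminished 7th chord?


Let's work it out.
Half-diminished 7th chord = root + minor 3rd + diminished 5th + minor 7th
Seventh chords stack in thirds, so the letter names are E-G-B-D
Root: Eb
Minor 3rd above Eb: Gb
Diminished 5th above Eb: Bbb
Minor 7th above Eb: Db
The 5th = Bbb


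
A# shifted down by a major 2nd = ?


Solution.
major 2nd: 2 letter names, 2 semitones
Letter: A - 1 → G
Pitch: A# - 2 semitones, spelled as a G → G#
= G#


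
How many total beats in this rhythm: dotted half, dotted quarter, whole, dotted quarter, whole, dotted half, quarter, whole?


Reasoning:
Beat values:
  dotted half = 3 beats
  dotted quarter = 1.5 beats
  whole = 4 beats
  dotted quarter = 1.5 beats
  whole = 4 beats
  dotted half = 3 beats
  quarter = 1 beat
  whole = 4 beats
Sum = 3 + 1.5 + 4 + 1.5 + 4 + 3 + 1 + 4
= 22 beats


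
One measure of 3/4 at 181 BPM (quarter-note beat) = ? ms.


Step by step:
Quarter-note beat duration = 60000 / 181 ms
Beats per measure (3/4) = 3
One measure = 3 × 60000 / 181 = 180000 / 181 ms
= 994.5 ms


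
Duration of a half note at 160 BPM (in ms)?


Step by step:
One quarter-note beat = 60000 / BPM = 60000 / 160 ms
Half note = 2 × quarter note
Duration = 2 × 60000 / 160 = 120000 / 160
= 750.0 ms


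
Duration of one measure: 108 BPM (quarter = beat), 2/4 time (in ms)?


Step by step:
Quarter-note beat duration = 60000 / 108 ms
Beats per measure (2/4) = 2
One measure = 2 × 60000 / 108 = 120000 / 108 ms
= 1111.1 ms


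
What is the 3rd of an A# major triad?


Let's work it out.
Major triad = root + major 3rd (4 semitones) + perfect 5th (7 semitones)
A triad on A# stacks thirds, so the chord tones use letter names A-C-E
Root: A#
Major 3rd above A#: C##
Perfect 5th above A#: E#
The 3rd = C##


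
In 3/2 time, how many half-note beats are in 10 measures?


Time signature 3/2: the bottom number 2 means the half note gets one count
The top number 3 means 3 half-note beats per measure
Total = 3 × 10 measures
= 30 half-note beats


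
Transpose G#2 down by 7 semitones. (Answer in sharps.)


G#2: chromatic position 8 in octave 2 → absolute = 2×12 + 8 = 32
Transpose down 7: 32 - 7 = 25
25 = 2×12 + 1 → C# in octave 2
Result = C#2


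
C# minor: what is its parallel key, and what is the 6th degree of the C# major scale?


Parallel keys share the same tonic but differ in mode
C# minor → parallel is C# major
C# major scale: C# D# E# F# G# A# B#
= C# major; 6th degree = A#


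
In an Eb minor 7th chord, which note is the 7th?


Minor 7th chord = root + minor 3rd + perfect 5th + minor 7th
Seventh chords stack in thirds, so the letter names are E-G-B-D
Root: Eb
Minor 3rd above Eb: Gb
Perfect 5th above Eb: Bb
Minor 7th above Eb: Db
The 7th = Db


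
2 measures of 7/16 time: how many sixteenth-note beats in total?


Let's work it out.
Time signature 7/16: the bottom number 16 means the sixteenth note gets one count
The top number 7 means 7 sixteenth-note beats per measure
Total = 7 × 2 measures
= 14 sixteenth-note beats


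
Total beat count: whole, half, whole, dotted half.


Let's work it out.
Beat values:
  whole = 4 beats
  half = 2 beats
  whole = 4 beats
  dotted half = 3 beats
Sum = 4 + 2 + 4 + 3
= 13 beats


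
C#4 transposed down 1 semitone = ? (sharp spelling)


Step by step:
C#4: chromatic position 1 in octave 4 → absolute = 4×12 + 1 = 49
Transpose down 1: 49 - 1 = 48
48 = 4×12 + 0 → C in octave 4
Result = C4


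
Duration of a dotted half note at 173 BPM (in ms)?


Let's work it out.
One quarter-note beat = 60000 / BPM = 60000 / 173 ms
Dotted half note = 3 × quarter note
Duration = 3 × 60000 / 173 = 180000 / 173
= 1040.5 ms


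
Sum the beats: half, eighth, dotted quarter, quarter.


Beat values:
  half = 2 beats
  eighth = 0.5 beats
  dotted quarter = 1.5 beats
  quarter = 1 beat
Sum = 2 + 0.5 + 1.5 + 1
= 5 beats


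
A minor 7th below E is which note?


Step by step:
A 7th spans 7 letter names, so from E we land on F
A minor 7th = 10 semitones below E
Spell F at that pitch: F#
= F#


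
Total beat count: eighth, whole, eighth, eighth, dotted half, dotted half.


Reasoning:
Beat values:
  eighth = 0.5 beats
  whole = 4 beats
  eighth = 0.5 beats
  eighth = 0.5 beats
  dotted half = 3 beats
  dotted half = 3 beats
Sum = 0.5 + 4 + 0.5 + 0.5 + 3 + 3
= 11.5 beats


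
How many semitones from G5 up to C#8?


Step by step:
Absolute semitone position = octave×12 + chromatic position
G5: 5×12 + 7 = 67
C#8: 8×12 + 1 = 97
Difference = 97 - 67 = 30
= 30 semitones


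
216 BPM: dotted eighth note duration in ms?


Reasoning:
One quarter-note beat = 60000 / BPM = 60000 / 216 ms
Dotted eighth note = 3/4 × quarter note
Duration = 3/4 × 60000 / 216 = 45000 / 216
= 208.3 ms
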